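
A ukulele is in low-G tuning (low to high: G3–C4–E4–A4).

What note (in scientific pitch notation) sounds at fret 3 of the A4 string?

A4 is MIDI 69. Adding 3 gives 72, which is C5.

C5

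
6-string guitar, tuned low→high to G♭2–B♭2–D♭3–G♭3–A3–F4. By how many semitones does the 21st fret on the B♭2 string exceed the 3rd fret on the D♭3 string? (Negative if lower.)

15 semitones

B♭2 at fret 21 → G4 (MIDI 67); D♭3 at fret 3 → E3 (MIDI 52).
67 − 52 = 15, so the two pitches are 15 semitones apart.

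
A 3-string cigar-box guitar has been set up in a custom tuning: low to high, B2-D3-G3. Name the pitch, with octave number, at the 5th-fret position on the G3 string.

G3 is MIDI 55. Adding 5 gives 60, which is C4.

C4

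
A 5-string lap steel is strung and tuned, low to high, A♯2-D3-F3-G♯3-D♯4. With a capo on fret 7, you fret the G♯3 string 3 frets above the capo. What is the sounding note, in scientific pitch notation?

F♯4

The capo raises the open G♯3 by 7 semitones to D♯4; fretting 3 more gives G♯3 + 7 + 3 = G♯3 + 10 semitones = F♯4.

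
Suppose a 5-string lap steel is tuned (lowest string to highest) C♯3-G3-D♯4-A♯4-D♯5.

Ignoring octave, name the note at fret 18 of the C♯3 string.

The open C♯3 string plus 18 semitones: C#–D–D#–E–…–F–F#–G.

G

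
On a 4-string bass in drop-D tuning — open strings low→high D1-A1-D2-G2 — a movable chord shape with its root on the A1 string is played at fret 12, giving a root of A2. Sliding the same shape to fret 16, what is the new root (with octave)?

C#3

Moving from fret 12 to fret 16 shifts the root by 4 semitones.
A2 up 4 semitones is C#3.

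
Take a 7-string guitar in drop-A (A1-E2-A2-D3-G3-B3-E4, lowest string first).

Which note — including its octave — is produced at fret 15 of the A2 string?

C4

Each fret is one semitone, so A2 + 15 = C4.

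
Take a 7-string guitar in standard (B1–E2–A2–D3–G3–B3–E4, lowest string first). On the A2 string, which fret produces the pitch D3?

5

D3 is 5 semitones above the open A2 (A–A#–B–C–C#–D), so it sits at fret 5.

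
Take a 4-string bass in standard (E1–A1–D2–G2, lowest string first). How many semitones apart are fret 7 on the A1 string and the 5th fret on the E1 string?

7 semitones

A1 at fret 7 → E2 (MIDI 40); E1 at fret 5 → A1 (MIDI 33).
40 − 33 = 7, so the two pitches are 7 semitones apart, with E2 the higher.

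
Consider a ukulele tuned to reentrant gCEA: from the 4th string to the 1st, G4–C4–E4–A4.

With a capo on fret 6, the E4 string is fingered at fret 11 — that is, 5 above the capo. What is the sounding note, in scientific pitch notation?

D#5

The capo raises the open E4 by 6 semitones to A#4; fretting 5 more gives E4 + 6 + 5 = E4 + 11 semitones = D#5.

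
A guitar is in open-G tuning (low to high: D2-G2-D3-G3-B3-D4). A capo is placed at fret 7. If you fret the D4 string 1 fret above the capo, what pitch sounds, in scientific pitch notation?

The capo raises the open D4 by 7 semitones to A4; fretting 1 more gives D4 + 7 + 1 = D4 + 8 semitones = A#4.

A#4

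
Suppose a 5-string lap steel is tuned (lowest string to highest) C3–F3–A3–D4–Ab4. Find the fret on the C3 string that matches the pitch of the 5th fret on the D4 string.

D4 at fret 5 is D4 + 5 semitones = G4.
The open C3 string is 14 semitones below the open D4, so the same pitch on the C3 string lies at fret 5 + 14 = 19.

19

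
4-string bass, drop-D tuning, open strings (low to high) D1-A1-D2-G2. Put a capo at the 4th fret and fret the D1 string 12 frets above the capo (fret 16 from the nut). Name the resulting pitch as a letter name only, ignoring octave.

The capo raises the open D1 by 4 semitones to F#1; fretting 12 more gives D1 + 4 + 12 = D1 + 16 semitones, landing on F#.

F#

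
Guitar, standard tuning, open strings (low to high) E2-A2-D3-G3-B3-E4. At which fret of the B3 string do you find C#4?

2

C#4 is 2 semitones above the open B3 (B–C–C#), so it sits at fret 2.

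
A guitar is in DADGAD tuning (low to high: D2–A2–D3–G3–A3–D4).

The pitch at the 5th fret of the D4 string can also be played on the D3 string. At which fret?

17

Fret 5 on D4 is MIDI 62 + 5 = 67 (G4). On the D3 string (open MIDI 50), that pitch is 67 − 50 = fret 17.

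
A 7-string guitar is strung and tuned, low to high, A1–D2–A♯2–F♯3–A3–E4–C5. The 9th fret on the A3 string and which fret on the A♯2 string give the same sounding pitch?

20

A3 at fret 9 is A3 + 9 semitones = F♯4.
The open A♯2 string is 11 semitones below the open A3, so the same pitch on the A♯2 string lies at fret 9 + 11 = 20.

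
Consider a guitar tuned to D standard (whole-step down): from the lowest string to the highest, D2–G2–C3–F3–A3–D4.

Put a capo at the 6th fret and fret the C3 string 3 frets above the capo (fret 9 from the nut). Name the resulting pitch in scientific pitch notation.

The capo raises the open C3 by 6 semitones to F#3; fretting 3 more gives C3 + 6 + 3 = C3 + 9 semitones = A3.

A3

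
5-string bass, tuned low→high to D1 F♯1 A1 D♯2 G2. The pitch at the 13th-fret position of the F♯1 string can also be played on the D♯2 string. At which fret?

4

F♯1 at fret 13 is F♯1 + 13 semitones = G2.
The open D♯2 string is 9 semitones above the open F♯1, so the same pitch on the D♯2 string lies at fret 13 − 9 = 4.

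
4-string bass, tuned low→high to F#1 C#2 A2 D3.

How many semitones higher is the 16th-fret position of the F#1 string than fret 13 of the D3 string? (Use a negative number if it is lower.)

-17 semitones

F#1 at fret 16 → A#2 (MIDI 46); D3 at fret 13 → D#4 (MIDI 63).
46 − 63 = -17, so the two pitches are 17 semitones apart.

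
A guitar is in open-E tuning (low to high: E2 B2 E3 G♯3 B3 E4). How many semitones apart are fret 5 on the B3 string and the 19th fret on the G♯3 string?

11 semitones

B3 at fret 5 → E4 (MIDI 64); G♯3 at fret 19 → D♯5 (MIDI 75).
64 − 75 = -11, so the two pitches are 11 semitones apart, with D♯5 the higher.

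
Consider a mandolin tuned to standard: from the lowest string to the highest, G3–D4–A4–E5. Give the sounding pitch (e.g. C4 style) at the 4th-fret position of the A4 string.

C♯5

Each fret is one semitone, so A4 + 4 = C♯5.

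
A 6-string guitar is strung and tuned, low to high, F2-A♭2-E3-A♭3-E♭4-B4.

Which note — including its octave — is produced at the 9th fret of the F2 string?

F2 is MIDI 41. Adding 9 gives 50, which is D3.

D3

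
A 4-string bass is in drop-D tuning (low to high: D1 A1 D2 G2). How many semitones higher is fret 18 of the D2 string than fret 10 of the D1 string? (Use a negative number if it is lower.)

D2 at fret 18 → G♯3 (MIDI 56); D1 at fret 10 → C2 (MIDI 36).
56 − 36 = 20, so the two pitches are 20 semitones apart.

20 semitones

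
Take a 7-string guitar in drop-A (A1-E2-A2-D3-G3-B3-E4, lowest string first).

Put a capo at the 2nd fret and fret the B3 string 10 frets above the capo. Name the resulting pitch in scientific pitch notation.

The capo raises the open B3 by 2 semitones to C#4; fretting 10 more gives B3 + 2 + 10 = B3 + 12 semitones = B4.

B4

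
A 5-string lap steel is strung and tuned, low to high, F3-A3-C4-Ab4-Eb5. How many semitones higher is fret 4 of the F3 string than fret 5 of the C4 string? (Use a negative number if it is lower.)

F3 at fret 4 → A3 (MIDI 57); C4 at fret 5 → F4 (MIDI 65).
57 − 65 = -8, so the two pitches are 8 semitones apart.

-8 semitones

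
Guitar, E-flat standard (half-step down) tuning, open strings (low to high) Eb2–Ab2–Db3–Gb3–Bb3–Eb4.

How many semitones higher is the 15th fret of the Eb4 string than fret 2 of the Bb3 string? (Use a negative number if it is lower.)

18 semitones

Eb4 at fret 15 → Gb5 (MIDI 78); Bb3 at fret 2 → C4 (MIDI 60).
78 − 60 = 18, so the two pitches are 18 semitones apart.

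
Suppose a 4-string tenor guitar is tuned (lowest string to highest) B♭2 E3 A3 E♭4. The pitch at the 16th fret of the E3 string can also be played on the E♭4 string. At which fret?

Fret 16 on E3 is MIDI 52 + 16 = 68 (A♭4). On the E♭4 string (open MIDI 63), that pitch is 68 − 63 = fret 5.

5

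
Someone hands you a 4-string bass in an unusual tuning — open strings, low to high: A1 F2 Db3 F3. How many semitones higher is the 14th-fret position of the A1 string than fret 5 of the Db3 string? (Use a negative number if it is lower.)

-7 semitones

A1 at fret 14 → B2 (MIDI 47); Db3 at fret 5 → Gb3 (MIDI 54).
47 − 54 = -7, so the two pitches are 7 semitones apart.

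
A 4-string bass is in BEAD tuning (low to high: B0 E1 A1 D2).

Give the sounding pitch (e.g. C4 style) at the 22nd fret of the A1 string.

The open A1 string plus 22 semitones: A–A#–B–C–…–F–F#–G.
The walk passes from B into C 2 times, so the octave number goes from 1 to 3.

G3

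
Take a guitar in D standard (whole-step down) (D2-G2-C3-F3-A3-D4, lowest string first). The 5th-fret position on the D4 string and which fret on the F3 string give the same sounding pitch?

D4 at fret 5 is D4 + 5 semitones = G4.
The open F3 string is 9 semitones below the open D4, so the same pitch on the F3 string lies at fret 5 + 9 = 14.

14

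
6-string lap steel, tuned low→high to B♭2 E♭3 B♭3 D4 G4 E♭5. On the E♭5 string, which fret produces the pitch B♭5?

B♭5 is 7 semitones above the open E♭5 (Eb–E–F–Gb–G–Ab–A–Bb), so it sits at fret 7.

7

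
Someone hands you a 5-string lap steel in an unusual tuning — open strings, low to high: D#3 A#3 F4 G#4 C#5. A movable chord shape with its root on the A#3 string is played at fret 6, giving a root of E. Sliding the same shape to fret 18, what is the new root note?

Moving from fret 6 to fret 18 shifts the root by 12 semitones.
E up 12 semitones is E.

E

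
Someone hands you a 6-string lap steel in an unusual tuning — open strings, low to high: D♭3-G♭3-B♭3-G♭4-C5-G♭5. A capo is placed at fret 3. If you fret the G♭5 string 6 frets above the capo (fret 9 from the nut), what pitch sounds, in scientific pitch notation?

E♭6

The capo raises the open G♭5 by 3 semitones to A5; fretting 6 more gives G♭5 + 3 + 6 = G♭5 + 9 semitones = E♭6.
(Also written D♯.)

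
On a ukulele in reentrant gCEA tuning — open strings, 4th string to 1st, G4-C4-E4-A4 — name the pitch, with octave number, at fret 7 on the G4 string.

The open G4 string plus 7 semitones: G–G#–A–A#–B–C–C#–D.
The walk passes from B into C once, so the octave number goes from 4 to 5.

D5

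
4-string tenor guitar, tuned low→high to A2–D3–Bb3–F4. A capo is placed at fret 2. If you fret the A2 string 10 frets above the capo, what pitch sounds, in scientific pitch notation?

A3

The capo raises the open A2 by 2 semitones to B2; fretting 10 more gives A2 + 2 + 10 = A2 + 12 semitones = A3.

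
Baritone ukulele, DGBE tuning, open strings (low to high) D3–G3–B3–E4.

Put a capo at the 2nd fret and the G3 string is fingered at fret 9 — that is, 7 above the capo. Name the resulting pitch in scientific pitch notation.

The capo raises the open G3 by 2 semitones to A3; fretting 7 more gives G3 + 2 + 7 = G3 + 9 semitones = E4.

E4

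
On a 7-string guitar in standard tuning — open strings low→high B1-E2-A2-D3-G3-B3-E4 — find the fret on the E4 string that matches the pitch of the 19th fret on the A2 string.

0

A2 at fret 19 is A2 + 19 semitones = E4.
The open E4 string is 19 semitones above the open A2, so the same pitch on the E4 string lies at fret 19 − 19 = 0.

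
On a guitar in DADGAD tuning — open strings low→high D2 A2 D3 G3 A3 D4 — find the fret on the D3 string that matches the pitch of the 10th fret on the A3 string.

Fret 10 on A3 is MIDI 57 + 10 = 67 (G4). On the D3 string (open MIDI 50), that pitch is 67 − 50 = fret 17.

17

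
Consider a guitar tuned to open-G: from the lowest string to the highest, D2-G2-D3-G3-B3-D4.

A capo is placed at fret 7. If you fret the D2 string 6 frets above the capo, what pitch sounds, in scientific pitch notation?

D♯3

The capo raises the open D2 by 7 semitones to A2; fretting 6 more gives D2 + 7 + 6 = D2 + 13 semitones = D♯3.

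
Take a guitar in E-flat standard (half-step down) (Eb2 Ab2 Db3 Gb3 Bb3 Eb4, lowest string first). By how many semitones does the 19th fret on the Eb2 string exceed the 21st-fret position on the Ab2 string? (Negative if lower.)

Eb2 at fret 19 → Bb3 (MIDI 58); Ab2 at fret 21 → F4 (MIDI 65).
58 − 65 = -7, so the two pitches are 7 semitones apart.

-7 semitones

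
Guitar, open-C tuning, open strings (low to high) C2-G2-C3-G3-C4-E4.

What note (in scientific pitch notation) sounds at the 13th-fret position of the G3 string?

The open G3 string plus 13 semitones: G–G#–A–A#–…–F#–G–G#.
The walk passes from B into C once, so the octave number goes from 3 to 4.

G#4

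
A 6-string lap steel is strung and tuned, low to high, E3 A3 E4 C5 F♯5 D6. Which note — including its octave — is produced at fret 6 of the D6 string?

G♯6

D6 is MIDI 86. Adding 6 gives 92, which is G♯6.
(Equivalently spelled A♭6.)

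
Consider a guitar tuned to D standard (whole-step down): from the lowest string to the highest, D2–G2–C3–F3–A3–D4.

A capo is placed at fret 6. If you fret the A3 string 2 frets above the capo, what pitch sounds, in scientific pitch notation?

F4

The capo raises the open A3 by 6 semitones to D♯4; fretting 2 more gives A3 + 6 + 2 = A3 + 8 semitones = F4.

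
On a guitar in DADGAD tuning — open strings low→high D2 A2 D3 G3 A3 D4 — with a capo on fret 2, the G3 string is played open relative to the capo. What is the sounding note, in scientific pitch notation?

A3

The capo raises the open G3 by 2 semitones to A3; fretting 0 more gives G3 + 2 + 0 = G3 + 2 semitones = A3.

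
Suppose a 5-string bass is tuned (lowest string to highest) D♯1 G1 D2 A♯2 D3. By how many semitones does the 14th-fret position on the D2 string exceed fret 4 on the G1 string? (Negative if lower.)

D2 at fret 14 → E3 (MIDI 52); G1 at fret 4 → B1 (MIDI 35).
52 − 35 = 17, so the two pitches are 17 semitones apart.

17 semitones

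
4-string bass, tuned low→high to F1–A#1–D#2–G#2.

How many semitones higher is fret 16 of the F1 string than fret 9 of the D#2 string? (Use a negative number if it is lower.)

-3 semitones

F1 at fret 16 → A2 (MIDI 45); D#2 at fret 9 → C3 (MIDI 48).
45 − 48 = -3, so the two pitches are 3 semitones apart.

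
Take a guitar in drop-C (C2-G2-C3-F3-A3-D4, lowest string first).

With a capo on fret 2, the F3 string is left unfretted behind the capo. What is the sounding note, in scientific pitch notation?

The capo raises the open F3 by 2 semitones to G3; fretting 0 more gives F3 + 2 + 0 = F3 + 2 semitones = G3.

G3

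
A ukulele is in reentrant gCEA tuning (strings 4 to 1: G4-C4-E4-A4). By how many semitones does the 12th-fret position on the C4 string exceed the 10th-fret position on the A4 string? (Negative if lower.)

C4 at fret 12 → C5 (MIDI 72); A4 at fret 10 → G5 (MIDI 79).
72 − 79 = -7, so the two pitches are 7 semitones apart.

-7 semitones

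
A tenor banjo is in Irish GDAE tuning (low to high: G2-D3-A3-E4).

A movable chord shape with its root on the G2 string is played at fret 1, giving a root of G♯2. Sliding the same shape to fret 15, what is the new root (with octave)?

Moving from fret 1 to fret 15 shifts the root by 14 semitones.
G♯2 up 14 semitones is A♯3.

A♯3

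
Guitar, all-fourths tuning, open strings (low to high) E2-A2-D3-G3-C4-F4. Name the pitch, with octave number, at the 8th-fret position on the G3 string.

The open G3 string plus 8 semitones: G–G#–A–A#–B–C–C#–D–D#.
The walk passes from B into C once, so the octave number goes from 3 to 4.
(Equivalently spelled Eb4.)

D#4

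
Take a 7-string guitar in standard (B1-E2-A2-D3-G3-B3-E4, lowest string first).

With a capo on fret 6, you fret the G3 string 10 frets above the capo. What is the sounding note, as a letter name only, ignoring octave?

B

The capo raises the open G3 by 6 semitones to C♯4; fretting 10 more gives G3 + 6 + 10 = G3 + 16 semitones, landing on B.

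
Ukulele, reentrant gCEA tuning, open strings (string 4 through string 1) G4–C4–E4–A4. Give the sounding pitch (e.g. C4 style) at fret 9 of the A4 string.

F#5

A4 is MIDI 69. Adding 9 gives 78, which is F#5.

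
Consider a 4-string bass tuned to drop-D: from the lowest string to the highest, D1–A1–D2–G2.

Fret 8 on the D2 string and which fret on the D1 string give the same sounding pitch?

20

D2 at fret 8 is D2 + 8 semitones = A#2.
The open D1 string is 12 semitones below the open D2, so the same pitch on the D1 string lies at fret 8 + 12 = 20.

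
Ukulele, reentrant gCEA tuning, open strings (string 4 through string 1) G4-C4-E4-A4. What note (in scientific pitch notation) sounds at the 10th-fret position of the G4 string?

F5

Each fret is one semitone, so G4 + 10 = F5.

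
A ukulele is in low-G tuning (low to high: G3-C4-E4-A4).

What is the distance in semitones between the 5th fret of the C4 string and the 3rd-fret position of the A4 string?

7 semitones

C4 at fret 5 → F4 (MIDI 65); A4 at fret 3 → C5 (MIDI 72).
65 − 72 = -7, so the two pitches are 7 semitones apart, with C5 the higher.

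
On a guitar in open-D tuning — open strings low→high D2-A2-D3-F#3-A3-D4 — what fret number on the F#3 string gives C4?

6

C4 is 6 semitones above the open F#3 (F#–G–G#–A–A#–B–C), so it sits at fret 6.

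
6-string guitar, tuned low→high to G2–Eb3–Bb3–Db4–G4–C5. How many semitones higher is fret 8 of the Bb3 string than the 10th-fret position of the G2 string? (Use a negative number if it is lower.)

13 semitones

Bb3 at fret 8 → Gb4 (MIDI 66); G2 at fret 10 → F3 (MIDI 53).
66 − 53 = 13, so the two pitches are 13 semitones apart.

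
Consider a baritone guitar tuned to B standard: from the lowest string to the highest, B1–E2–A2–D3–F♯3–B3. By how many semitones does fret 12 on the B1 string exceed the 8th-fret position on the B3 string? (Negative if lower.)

B1 at fret 12 → B2 (MIDI 47); B3 at fret 8 → G4 (MIDI 67).
47 − 67 = -20, so the two pitches are 20 semitones apart.

-20 semitones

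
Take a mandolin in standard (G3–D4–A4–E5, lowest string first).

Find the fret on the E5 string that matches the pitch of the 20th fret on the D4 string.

D4 at fret 20 is D4 + 20 semitones = A#5.
The open E5 string is 14 semitones above the open D4, so the same pitch on the E5 string lies at fret 20 − 14 = 6.

6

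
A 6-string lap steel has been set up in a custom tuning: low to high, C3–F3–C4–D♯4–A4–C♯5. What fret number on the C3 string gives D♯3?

D♯3 is 3 semitones above the open C3 (C–C#–D–D#), so it sits at fret 3.

3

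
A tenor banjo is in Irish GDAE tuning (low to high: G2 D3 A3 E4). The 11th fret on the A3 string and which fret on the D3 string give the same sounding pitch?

A3 at fret 11 is A3 + 11 semitones = G♯4.
The open D3 string is 7 semitones below the open A3, so the same pitch on the D3 string lies at fret 11 + 7 = 18.

18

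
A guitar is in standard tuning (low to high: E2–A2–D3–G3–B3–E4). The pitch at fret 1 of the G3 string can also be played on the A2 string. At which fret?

Fret 1 on G3 is MIDI 55 + 1 = 56 (G#3). On the A2 string (open MIDI 45), that pitch is 56 − 45 = fret 11.

11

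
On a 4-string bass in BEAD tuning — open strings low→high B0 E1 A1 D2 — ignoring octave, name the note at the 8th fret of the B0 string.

G

Each fret is one semitone, so B0 + 8 = G.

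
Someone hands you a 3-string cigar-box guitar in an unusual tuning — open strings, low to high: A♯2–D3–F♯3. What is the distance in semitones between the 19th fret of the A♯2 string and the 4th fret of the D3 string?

11 semitones

A♯2 at fret 19 → F4 (MIDI 65); D3 at fret 4 → F♯3 (MIDI 54).
65 − 54 = 11, so the two pitches are 11 semitones apart, with F4 the higher.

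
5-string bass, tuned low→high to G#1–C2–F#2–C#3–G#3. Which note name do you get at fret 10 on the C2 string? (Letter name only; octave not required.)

A#

Each fret is one semitone, so C2 + 10 = A#.
(Equivalently spelled Bb.)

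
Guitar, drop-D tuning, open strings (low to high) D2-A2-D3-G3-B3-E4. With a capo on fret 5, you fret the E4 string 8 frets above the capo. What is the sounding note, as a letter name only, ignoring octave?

F

The capo raises the open E4 by 5 semitones to A4; fretting 8 more gives E4 + 5 + 8 = E4 + 13 semitones, landing on F.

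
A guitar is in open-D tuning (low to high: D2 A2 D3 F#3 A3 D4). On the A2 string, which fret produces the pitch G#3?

11

G#3 is 11 semitones above the open A2 (A–A#–B–C–…–F#–G–G#), so it sits at fret 11.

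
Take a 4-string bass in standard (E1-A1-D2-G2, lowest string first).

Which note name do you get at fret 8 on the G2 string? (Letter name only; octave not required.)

The open G2 string plus 8 semitones: G–G#–A–A#–B–C–C#–D–D#.
(Equivalently spelled Eb.)

D#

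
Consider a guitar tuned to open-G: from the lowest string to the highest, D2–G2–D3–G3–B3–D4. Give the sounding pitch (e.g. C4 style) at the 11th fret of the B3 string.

A#4

The open B3 string plus 11 semitones: B–C–C#–D–…–G#–A–A#.
The walk passes from B into C once, so the octave number goes from 3 to 4.
(Equivalently spelled Bb4.)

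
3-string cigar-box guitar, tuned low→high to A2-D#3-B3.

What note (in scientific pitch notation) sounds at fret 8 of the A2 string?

The open A2 string plus 8 semitones: A–A#–B–C–C#–D–D#–E–F.
The walk passes from B into C once, so the octave number goes from 2 to 3.

F3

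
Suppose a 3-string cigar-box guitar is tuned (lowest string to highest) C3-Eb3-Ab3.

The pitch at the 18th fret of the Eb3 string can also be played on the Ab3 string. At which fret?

Fret 18 on Eb3 is MIDI 51 + 18 = 69 (A4). On the Ab3 string (open MIDI 56), that pitch is 69 − 56 = fret 13.

13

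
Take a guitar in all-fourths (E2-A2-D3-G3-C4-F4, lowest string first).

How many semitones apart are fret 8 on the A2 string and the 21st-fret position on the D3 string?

18 semitones

A2 at fret 8 → F3 (MIDI 53); D3 at fret 21 → B4 (MIDI 71).
53 − 71 = -18, so the two pitches are 18 semitones apart, with B4 the higher.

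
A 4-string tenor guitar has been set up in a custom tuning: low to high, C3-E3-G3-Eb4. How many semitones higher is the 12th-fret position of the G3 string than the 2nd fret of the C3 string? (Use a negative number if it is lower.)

G3 at fret 12 → G4 (MIDI 67); C3 at fret 2 → D3 (MIDI 50).
67 − 50 = 17, so the two pitches are 17 semitones apart.

17 semitones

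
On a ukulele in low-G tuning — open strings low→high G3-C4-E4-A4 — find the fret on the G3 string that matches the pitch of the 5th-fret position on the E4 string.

14

Fret 5 on E4 is MIDI 64 + 5 = 69 (A4). On the G3 string (open MIDI 55), that pitch is 69 − 55 = fret 14.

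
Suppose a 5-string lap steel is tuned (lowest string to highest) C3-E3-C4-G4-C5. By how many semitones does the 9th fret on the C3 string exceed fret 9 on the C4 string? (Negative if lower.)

-12 semitones

C3 at fret 9 → A3 (MIDI 57); C4 at fret 9 → A4 (MIDI 69).
57 − 69 = -12, so the two pitches are 12 semitones apart.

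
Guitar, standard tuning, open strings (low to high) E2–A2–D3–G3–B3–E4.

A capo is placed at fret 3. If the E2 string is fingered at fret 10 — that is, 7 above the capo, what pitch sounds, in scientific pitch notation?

The capo raises the open E2 by 3 semitones to G2; fretting 7 more gives E2 + 3 + 7 = E2 + 10 semitones = D3.

D3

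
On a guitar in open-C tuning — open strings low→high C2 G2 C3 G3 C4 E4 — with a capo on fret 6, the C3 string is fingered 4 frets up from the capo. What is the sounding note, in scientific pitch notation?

A#3

The capo raises the open C3 by 6 semitones to F#3; fretting 4 more gives C3 + 6 + 4 = C3 + 10 semitones = A#3.
(Also written Bb.)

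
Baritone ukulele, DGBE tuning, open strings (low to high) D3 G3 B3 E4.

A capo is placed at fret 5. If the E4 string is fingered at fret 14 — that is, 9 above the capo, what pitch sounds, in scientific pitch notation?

F#5

The capo raises the open E4 by 5 semitones to A4; fretting 9 more gives E4 + 5 + 9 = E4 + 14 semitones = F#5.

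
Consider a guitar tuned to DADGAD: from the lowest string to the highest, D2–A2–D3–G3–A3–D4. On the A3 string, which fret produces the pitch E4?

E4 is 7 semitones above the open A3 (A–A#–B–C–C#–D–D#–E), so it sits at fret 7.

7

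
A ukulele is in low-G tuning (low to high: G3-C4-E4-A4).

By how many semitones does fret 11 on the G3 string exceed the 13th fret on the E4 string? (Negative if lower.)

G3 at fret 11 → F#4 (MIDI 66); E4 at fret 13 → F5 (MIDI 77).
66 − 77 = -11, so the two pitches are 11 semitones apart.

-11 semitones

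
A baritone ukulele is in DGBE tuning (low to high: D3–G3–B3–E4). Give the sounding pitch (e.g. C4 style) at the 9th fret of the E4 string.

C#5

Each fret is one semitone, so E4 + 9 = C#5.
(Equivalently spelled Db5.)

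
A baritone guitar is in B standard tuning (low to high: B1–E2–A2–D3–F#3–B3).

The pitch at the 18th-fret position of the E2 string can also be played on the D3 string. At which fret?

8

Fret 18 on E2 is MIDI 40 + 18 = 58 (A#3). On the D3 string (open MIDI 50), that pitch is 58 − 50 = fret 8.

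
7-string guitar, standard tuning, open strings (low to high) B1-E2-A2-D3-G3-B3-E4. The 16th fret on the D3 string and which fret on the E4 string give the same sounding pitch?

D3 at fret 16 is D3 + 16 semitones = F♯4.
The open E4 string is 14 semitones above the open D3, so the same pitch on the E4 string lies at fret 16 − 14 = 2.

2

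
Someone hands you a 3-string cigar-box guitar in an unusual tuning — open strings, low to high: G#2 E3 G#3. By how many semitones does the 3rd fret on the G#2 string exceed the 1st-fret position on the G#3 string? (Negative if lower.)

-10 semitones

G#2 at fret 3 → B2 (MIDI 47); G#3 at fret 1 → A3 (MIDI 57).
47 − 57 = -10, so the two pitches are 10 semitones apart.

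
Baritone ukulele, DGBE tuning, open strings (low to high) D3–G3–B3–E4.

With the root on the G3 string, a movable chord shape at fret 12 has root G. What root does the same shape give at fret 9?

Moving from fret 12 to fret 9 shifts the root by -3 semitones.
G down 3 semitones is E.

E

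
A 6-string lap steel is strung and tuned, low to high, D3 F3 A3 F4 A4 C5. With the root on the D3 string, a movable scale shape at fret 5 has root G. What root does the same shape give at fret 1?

Moving from fret 5 to fret 1 shifts the root by -4 semitones.
G down 4 semitones is D#.

D#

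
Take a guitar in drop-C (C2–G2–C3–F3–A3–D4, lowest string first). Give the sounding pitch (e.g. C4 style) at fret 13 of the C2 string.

The open C2 string plus 13 semitones: C–C#–D–D#–…–B–C–C#.
The walk passes from B into C once, so the octave number goes from 2 to 3.

C#3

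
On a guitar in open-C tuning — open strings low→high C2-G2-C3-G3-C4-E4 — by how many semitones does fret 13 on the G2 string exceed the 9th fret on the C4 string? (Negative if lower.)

-13 semitones

G2 at fret 13 → G♯3 (MIDI 56); C4 at fret 9 → A4 (MIDI 69).
56 − 69 = -13, so the two pitches are 13 semitones apart.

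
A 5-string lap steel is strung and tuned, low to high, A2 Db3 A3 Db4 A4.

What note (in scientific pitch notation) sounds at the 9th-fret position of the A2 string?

The open A2 string plus 9 semitones: A–Bb–B–C–Db–D–Eb–E–F–Gb.
The walk passes from B into C once, so the octave number goes from 2 to 3.
(Equivalently spelled F#3.)

Gb3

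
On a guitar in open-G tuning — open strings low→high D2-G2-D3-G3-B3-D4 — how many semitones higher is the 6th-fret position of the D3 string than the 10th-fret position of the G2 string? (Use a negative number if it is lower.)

3 semitones

D3 at fret 6 → G#3 (MIDI 56); G2 at fret 10 → F3 (MIDI 53).
56 − 53 = 3, so the two pitches are 3 semitones apart.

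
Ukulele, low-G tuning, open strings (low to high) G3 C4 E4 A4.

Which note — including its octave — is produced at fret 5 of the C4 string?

C4 is MIDI 60. Adding 5 gives 65, which is F4.

F4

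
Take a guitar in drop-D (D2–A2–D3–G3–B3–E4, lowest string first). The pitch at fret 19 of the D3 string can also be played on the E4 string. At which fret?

5

D3 at fret 19 is D3 + 19 semitones = A4.
The open E4 string is 14 semitones above the open D3, so the same pitch on the E4 string lies at fret 19 − 14 = 5.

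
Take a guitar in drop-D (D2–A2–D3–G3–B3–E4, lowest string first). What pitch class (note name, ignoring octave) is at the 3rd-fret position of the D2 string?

Each fret is one semitone, so D2 + 3 = F.

F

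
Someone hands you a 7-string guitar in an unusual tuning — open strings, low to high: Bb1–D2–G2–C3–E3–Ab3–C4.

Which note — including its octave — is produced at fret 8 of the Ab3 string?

The open Ab3 string plus 8 semitones: Ab–A–Bb–B–C–Db–D–Eb–E.
The walk passes from B into C once, so the octave number goes from 3 to 4.

E4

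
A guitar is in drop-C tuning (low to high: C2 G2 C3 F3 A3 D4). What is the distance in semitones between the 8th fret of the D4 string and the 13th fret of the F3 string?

D4 at fret 8 → A♯4 (MIDI 70); F3 at fret 13 → F♯4 (MIDI 66).
70 − 66 = 4, so the two pitches are 4 semitones apart, with A♯4 the higher.

4 semitones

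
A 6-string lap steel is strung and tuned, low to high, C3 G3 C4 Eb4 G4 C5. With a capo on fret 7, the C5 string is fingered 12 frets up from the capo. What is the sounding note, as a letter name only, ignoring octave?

G

The capo raises the open C5 by 7 semitones to G5; fretting 12 more gives C5 + 7 + 12 = C5 + 19 semitones, landing on G.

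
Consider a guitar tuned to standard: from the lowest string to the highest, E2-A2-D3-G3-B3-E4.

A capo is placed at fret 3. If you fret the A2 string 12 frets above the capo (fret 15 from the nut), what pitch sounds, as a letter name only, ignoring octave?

C

The capo raises the open A2 by 3 semitones to C3; fretting 12 more gives A2 + 3 + 12 = A2 + 15 semitones, landing on C.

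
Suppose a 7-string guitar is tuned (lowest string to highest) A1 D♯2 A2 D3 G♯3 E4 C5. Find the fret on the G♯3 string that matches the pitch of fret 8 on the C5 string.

C5 at fret 8 is C5 + 8 semitones = G♯5.
The open G♯3 string is 16 semitones below the open C5, so the same pitch on the G♯3 string lies at fret 8 + 16 = 24.

24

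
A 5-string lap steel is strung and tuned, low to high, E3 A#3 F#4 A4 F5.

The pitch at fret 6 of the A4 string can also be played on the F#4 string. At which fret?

9

A4 at fret 6 is A4 + 6 semitones = D#5.
The open F#4 string is 3 semitones below the open A4, so the same pitch on the F#4 string lies at fret 6 + 3 = 9.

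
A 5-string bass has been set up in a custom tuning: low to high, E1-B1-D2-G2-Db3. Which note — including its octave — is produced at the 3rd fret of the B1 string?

D2

Each fret is one semitone, so B1 + 3 = D2.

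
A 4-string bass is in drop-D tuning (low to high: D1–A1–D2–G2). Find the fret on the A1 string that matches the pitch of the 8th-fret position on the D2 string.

13

D2 at fret 8 is D2 + 8 semitones = A#2.
The open A1 string is 5 semitones below the open D2, so the same pitch on the A1 string lies at fret 8 + 5 = 13.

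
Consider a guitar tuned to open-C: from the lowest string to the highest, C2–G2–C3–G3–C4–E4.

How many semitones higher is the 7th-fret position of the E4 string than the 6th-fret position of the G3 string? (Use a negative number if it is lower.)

10 semitones

E4 at fret 7 → B4 (MIDI 71); G3 at fret 6 → C#4 (MIDI 61).
71 − 61 = 10, so the two pitches are 10 semitones apart.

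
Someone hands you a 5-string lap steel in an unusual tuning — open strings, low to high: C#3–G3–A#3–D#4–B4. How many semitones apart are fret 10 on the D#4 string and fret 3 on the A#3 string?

D#4 at fret 10 → C#5 (MIDI 73); A#3 at fret 3 → C#4 (MIDI 61).
73 − 61 = 12, so the two pitches are 12 semitones apart, with C#5 the higher.

12 semitones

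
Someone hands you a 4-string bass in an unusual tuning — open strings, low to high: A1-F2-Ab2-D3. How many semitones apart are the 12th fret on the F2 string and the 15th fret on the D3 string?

F2 at fret 12 → F3 (MIDI 53); D3 at fret 15 → F4 (MIDI 65).
53 − 65 = -12, so the two pitches are 12 semitones apart, with F4 the higher.

12 semitones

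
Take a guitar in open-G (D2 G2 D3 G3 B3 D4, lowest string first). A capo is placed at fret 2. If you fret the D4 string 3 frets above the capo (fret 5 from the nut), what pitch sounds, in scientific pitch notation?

The capo raises the open D4 by 2 semitones to E4; fretting 3 more gives D4 + 2 + 3 = D4 + 5 semitones = G4.

G4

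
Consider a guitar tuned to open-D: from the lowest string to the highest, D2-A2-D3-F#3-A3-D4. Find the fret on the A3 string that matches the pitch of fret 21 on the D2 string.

2

Fret 21 on D2 is MIDI 38 + 21 = 59 (B3). On the A3 string (open MIDI 57), that pitch is 59 − 57 = fret 2.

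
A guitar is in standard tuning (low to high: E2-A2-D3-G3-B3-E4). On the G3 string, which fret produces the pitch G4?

G4 is 12 semitones above the open G3 (G–G#–A–A#–…–F–F#–G), so it sits at fret 12.

12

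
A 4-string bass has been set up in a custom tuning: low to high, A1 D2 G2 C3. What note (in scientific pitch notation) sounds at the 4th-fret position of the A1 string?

Each fret is one semitone, so A1 + 4 = C#2.

C#2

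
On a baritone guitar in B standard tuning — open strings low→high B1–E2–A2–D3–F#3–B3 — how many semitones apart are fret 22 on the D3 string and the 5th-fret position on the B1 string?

D3 at fret 22 → C5 (MIDI 72); B1 at fret 5 → E2 (MIDI 40).
72 − 40 = 32, so the two pitches are 32 semitones apart, with C5 the higher.

32 semitones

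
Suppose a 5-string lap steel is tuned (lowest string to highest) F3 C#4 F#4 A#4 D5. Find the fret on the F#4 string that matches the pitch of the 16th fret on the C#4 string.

11

Fret 16 on C#4 is MIDI 61 + 16 = 77 (F5). On the F#4 string (open MIDI 66), that pitch is 77 − 66 = fret 11.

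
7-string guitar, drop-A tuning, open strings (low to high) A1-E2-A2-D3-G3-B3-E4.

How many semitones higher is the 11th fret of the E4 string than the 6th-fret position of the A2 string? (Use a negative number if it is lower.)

E4 at fret 11 → D♯5 (MIDI 75); A2 at fret 6 → D♯3 (MIDI 51).
75 − 51 = 24, so the two pitches are 24 semitones apart.

24 semitones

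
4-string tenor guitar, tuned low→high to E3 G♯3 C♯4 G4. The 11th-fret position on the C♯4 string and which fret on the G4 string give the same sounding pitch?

C♯4 at fret 11 is C♯4 + 11 semitones = C5.
The open G4 string is 6 semitones above the open C♯4, so the same pitch on the G4 string lies at fret 11 − 6 = 5.

5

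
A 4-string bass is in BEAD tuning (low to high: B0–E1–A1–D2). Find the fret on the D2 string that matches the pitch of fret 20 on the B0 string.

5

Fret 20 on B0 is MIDI 23 + 20 = 43 (G2). On the D2 string (open MIDI 38), that pitch is 43 − 38 = fret 5.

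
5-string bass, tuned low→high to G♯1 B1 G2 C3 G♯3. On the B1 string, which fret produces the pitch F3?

F3 is 18 semitones above the open B1 (B–C–C#–D–…–D#–E–F), so it sits at fret 18.

18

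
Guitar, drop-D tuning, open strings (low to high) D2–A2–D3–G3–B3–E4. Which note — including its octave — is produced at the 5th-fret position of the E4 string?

A4

The open E4 string plus 5 semitones: E–F–F#–G–G#–A.
No B→C boundary is crossed, so the octave stays at 4.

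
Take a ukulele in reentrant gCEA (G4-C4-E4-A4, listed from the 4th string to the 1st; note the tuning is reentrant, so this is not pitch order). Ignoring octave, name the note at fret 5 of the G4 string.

C

The open G4 string plus 5 semitones: G–G#–A–A#–B–C.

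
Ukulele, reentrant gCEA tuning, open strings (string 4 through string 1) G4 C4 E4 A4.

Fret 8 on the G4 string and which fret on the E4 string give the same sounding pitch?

G4 at fret 8 is G4 + 8 semitones = D#5.
The open E4 string is 3 semitones below the open G4, so the same pitch on the E4 string lies at fret 8 + 3 = 11.

11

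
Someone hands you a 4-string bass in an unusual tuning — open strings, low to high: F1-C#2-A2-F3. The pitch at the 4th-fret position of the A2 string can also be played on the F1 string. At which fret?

A2 at fret 4 is A2 + 4 semitones = C#3.
The open F1 string is 16 semitones below the open A2, so the same pitch on the F1 string lies at fret 4 + 16 = 20.

20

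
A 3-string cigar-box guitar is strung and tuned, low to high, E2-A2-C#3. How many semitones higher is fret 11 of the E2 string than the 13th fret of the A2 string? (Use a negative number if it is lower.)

-7 semitones

E2 at fret 11 → D#3 (MIDI 51); A2 at fret 13 → A#3 (MIDI 58).
51 − 58 = -7, so the two pitches are 7 semitones apart.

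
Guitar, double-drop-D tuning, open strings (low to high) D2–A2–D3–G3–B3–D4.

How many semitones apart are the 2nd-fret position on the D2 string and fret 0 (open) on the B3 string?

D2 at fret 2 → E2 (MIDI 40); B3 at fret 0 → B3 (MIDI 59).
40 − 59 = -19, so the two pitches are 19 semitones apart, with B3 the higher.

19 semitones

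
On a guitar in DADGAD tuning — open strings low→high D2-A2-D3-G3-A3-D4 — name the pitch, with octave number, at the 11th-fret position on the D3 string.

Each fret is one semitone, so D3 + 11 = C#4.
(Equivalently spelled Db4.)

C#4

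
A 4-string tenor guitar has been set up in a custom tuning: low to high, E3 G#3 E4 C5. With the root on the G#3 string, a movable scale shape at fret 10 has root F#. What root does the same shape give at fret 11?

G

Moving from fret 10 to fret 11 shifts the root by 1 semitone.
F# up 1 semitone is G.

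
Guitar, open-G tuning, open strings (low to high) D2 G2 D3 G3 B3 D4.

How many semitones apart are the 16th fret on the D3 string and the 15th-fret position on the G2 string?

8 semitones

D3 at fret 16 → F#4 (MIDI 66); G2 at fret 15 → A#3 (MIDI 58).
66 − 58 = 8, so the two pitches are 8 semitones apart, with F#4 the higher.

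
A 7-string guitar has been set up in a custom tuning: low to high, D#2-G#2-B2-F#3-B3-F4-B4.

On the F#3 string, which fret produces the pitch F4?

11

F4 is 11 semitones above the open F#3 (F#–G–G#–A–…–D#–E–F), so it sits at fret 11.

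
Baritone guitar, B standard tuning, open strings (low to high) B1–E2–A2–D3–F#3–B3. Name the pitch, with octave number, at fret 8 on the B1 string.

G2

Each fret is one semitone, so B1 + 8 = G2.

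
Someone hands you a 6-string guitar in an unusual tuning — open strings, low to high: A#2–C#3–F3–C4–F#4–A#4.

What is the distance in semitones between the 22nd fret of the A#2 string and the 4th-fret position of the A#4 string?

A#2 at fret 22 → G#4 (MIDI 68); A#4 at fret 4 → D5 (MIDI 74).
68 − 74 = -6, so the two pitches are 6 semitones apart, with D5 the higher.

6 semitones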